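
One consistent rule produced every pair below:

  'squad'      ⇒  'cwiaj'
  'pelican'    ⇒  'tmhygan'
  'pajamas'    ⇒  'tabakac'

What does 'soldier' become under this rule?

cqhjymz

s(18)→c(2) and q(16)→w(22) fit y≡3x+0 (mod 26); the inverse of 3 mod 26 is 9. Treating letters as 0–25, the rule is x ↦ 3x + 0 (mod 26).
For soldier: s(18)→3·18+0≡2=c; o(14)→3·14+0≡16=q; l(11)→3·11+0≡7=h; d(3)→3·3+0≡9=j; i(8)→3·8+0≡24=y; e(4)→3·4+0≡12=m; r(17)→3·17+0≡25=z (all mod 26).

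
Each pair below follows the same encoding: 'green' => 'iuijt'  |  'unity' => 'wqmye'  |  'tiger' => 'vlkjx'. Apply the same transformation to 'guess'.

In green: g→i is +2, r→u is +3, e→i is +4, e→j is +5 — the shift increases by 1 each position. Each letter shifts forward by (position + 2), i.e. 2, 3, 4, … — the shift grows by one for each successive letter.
Applying it to guess: g+2=i, u+3=x, e+4=i, s+5=x, s+6=y.

ixixy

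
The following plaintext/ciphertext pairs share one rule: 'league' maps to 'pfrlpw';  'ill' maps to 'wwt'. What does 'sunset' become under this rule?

The output letters match the input read backwards, each shifted +11: league reversed is eugael. The word is reversed, then every letter is shifted forward by 11.
On sunset: reverse → tesnus; then shift: t+11=e, e+11=p, s+11=d, n+11=y, u+11=f, s+11=d.

epdyfd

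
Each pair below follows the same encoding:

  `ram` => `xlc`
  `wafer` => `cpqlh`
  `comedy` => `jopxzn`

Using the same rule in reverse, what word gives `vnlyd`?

snack

The output letters match the input read backwards, each shifted +11: ram reversed is mar. Two steps: reverse the string, then apply a Caesar shift of +11.
Undoing it on vnlyd: shift back: v−11=k, n−11=c, l−11=a, y−11=n, d−11=s → kcans; then reverse → snack.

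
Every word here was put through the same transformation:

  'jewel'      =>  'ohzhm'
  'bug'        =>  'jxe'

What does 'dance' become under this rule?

hfqdg

The output letters match the input read backwards, each shifted +3: jewel reversed is lewej. Read the word backwards and shift each letter +3.
On dance: reverse → ecnad; then shift: e+3=h, c+3=f, n+3=q, a+3=d, d+3=g.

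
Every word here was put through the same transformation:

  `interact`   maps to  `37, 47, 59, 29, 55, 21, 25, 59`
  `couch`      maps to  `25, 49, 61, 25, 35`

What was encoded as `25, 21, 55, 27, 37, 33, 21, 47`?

cardigan

i(#9)→37 and n(#14)→47: differences scale by 2, so n = 2·pos + 19. Each letter becomes 2×(its alphabet position, a=1..z=26) + 19.
Reversing it on 25, 21, 55, 27, 37, 33, 21, 47: 25→(25−19)÷2=3=c, 21→(21−19)÷2=1=a, 55→(55−19)÷2=18=r, 27→(27−19)÷2=4=d, 37→(37−19)÷2=9=i, 33→(33−19)÷2=7=g, 21→(21−19)÷2=1=a, 47→(47−19)÷2=14=n.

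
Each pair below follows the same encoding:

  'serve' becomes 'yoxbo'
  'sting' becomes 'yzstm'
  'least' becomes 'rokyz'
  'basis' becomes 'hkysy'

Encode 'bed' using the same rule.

Vowels shift forward by 10 and consonants shift forward by 6.
Applying it to bed: b(cons)+6=h, e(vowel)+10=o, d(cons)+6=j.

hoj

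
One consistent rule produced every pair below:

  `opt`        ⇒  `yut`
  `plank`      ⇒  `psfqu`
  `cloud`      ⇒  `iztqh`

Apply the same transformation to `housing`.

The output letters match the input read backwards, each shifted +5: opt reversed is tpo. Read the word backwards and shift each letter +5.
For housing: reverse → gnisuoh; then shift: g+5=l, n+5=s, i+5=n, s+5=x, u+5=z, o+5=t, h+5=m.

lsnxztm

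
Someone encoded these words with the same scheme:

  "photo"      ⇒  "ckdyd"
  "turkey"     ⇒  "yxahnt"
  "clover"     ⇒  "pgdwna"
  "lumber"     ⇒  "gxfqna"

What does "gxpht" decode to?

Each letter's alphabet position (a=0..z=25) is mapped through 25·x+17 mod 26 — an affine cipher.
Decoding gxpht: g(6)→25·(6−17)≡11=l; x(23)→25·(23−17)≡20=u; p(15)→25·(15−17)≡2=c; h(7)→25·(7−17)≡10=k; t(19)→25·(19−17)≡24=y (all mod 26).

lucky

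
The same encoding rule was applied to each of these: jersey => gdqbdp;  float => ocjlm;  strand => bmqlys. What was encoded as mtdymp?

twenty

j(9)→g(6) and e(4)→d(3) fit y≡11x+11 (mod 26); the inverse of 11 mod 26 is 19. Treating letters as 0–25, the rule is x ↦ 11x + 11 (mod 26).
Undoing it on mtdymp: m(12)→19·(12−11)≡19=t; t(19)→19·(19−11)≡22=w; d(3)→19·(3−11)≡4=e; y(24)→19·(24−11)≡13=n; m(12)→19·(12−11)≡19=t; p(15)→19·(15−11)≡24=y (all mod 26).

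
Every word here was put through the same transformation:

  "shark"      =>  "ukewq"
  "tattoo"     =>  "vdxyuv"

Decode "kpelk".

image

Letter i (0-indexed) is shifted by i+2, so successive shifts are 2, 3, 4, ….
Decoding kpelk: k−2=i, p−3=m, e−4=a, l−5=g, k−6=e.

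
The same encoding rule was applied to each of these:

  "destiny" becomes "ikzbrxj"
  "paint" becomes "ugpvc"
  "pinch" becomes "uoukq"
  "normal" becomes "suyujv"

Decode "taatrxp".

outline

Each letter shifts forward by (position + 5), i.e. 5, 6, 7, … — the shift grows by one for each successive letter.
Reversing it on taatrxp: t−5=o, a−6=u, a−7=t, t−8=l, r−9=i, x−10=n, p−11=e.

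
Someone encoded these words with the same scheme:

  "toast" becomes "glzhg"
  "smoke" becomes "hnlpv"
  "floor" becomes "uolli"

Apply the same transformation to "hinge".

Each pair mirrors across the alphabet (t↔g, o↔l, a↔z): positions sum to 25. Letters are reflected about the middle of the alphabet (position → 25−position): Atbash.
Applying it to hinge: h↔s, i↔r, n↔m, g↔t, e↔v.

srmtv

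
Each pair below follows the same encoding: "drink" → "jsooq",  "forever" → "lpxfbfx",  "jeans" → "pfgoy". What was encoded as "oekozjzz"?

identity

Shifts by position in drink: pos 0: d→j (+6), pos 1: r→s (+1), pos 2: i→o (+6), pos 3: n→o (+1) — repeating every 2. It's a Vigenère-style cipher with numeric key [6,1]: position i shifts by key[i mod 2].
Undoing it on oekozjzz: o−6=i, e−1=d, k−6=e, o−1=n, z−6=t, j−1=i, z−6=t, z−1=y.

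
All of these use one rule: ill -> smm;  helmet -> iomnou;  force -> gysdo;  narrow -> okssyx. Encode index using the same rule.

soeoy

The shift depends on letter class: consonant l→m is +1, but vowel i→s is +10. Vowels shift forward by 10 and consonants shift forward by 1.
Applying it to index: i(vowel)+10=s, n(cons)+1=o, d(cons)+1=e, e(vowel)+10=o, x(cons)+1=y.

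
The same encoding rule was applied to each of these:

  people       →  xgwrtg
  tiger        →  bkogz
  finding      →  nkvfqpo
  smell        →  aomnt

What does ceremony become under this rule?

kgzguqva

Shifts by position in people: pos 0: p→x (+8), pos 1: e→g (+2), pos 2: o→w (+8), pos 3: p→r (+2) — repeating every 2. The shifts repeat in a cycle of length 2: positions 0,1,… shift by +8, +2, then the pattern repeats.
Applying it to ceremony: c+8=k, e+2=g, r+8=z, e+2=g, m+8=u, o+2=q, n+8=v, y+2=a.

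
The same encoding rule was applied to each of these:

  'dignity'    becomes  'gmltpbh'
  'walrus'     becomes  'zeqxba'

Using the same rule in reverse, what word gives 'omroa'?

limit

In dignity: d→g is +3, i→m is +4, g→l is +5, n→t is +6 — the shift increases by 1 each position. The shift increases by 1 at each position, starting from +3: 3, 4, 5, ….
Undoing it on omroa: o−3=l, m−4=i, r−5=m, o−6=i, a−7=t.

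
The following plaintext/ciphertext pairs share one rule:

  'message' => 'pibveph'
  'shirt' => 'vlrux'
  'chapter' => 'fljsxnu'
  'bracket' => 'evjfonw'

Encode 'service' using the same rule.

Shifts by position in message: pos 0: m→p (+3), pos 1: e→i (+4), pos 2: s→b (+9), pos 3: s→v (+3), pos 4: a→e (+4), pos 5: g→p (+9) — repeating every 3. The shifts repeat in a cycle of length 3: positions 0,1,… shift by +3, +4, +9, then the pattern repeats.
Applying it to service: s+3=v, e+4=i, r+9=a, v+3=y, i+4=m, c+9=l, e+3=h.

viaymlh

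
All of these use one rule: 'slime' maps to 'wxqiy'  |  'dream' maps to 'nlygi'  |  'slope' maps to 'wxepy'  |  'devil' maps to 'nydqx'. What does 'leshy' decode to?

route

s(18)→w(22) and l(11)→x(23) fit y≡11x+6 (mod 26); the inverse of 11 mod 26 is 19. This is an affine cipher: with a=0,…,z=25, each position x becomes (11x+6) mod 26.
Reversing it on leshy: l(11)→19·(11−6)≡17=r; e(4)→19·(4−6)≡14=o; s(18)→19·(18−6)≡20=u; h(7)→19·(7−6)≡19=t; y(24)→19·(24−6)≡4=e (all mod 26).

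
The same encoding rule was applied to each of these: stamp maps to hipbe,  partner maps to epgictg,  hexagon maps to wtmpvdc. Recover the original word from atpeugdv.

leapfrog

Compare letters: s→h is +15, t→i is +15, a→p is +15 — a constant shift. Each letter is shifted forward by 15 in the alphabet (a Caesar shift of +15).
Reversing it on atpeugdv: a−15=l, t−15=e, p−15=a, e−15=p, u−15=f, g−15=r, d−15=o, v−15=g.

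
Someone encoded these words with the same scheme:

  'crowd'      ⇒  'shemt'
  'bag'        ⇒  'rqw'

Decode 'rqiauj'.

Compare letters: c→s is +16, r→h is +16, o→e is +16 — a constant shift. Every letter moves 16 places later in the alphabet, wrapping around z→a.
Reversing it on rqiauj: r−16=b, q−16=a, i−16=s, a−16=k, u−16=e, j−16=t.

basket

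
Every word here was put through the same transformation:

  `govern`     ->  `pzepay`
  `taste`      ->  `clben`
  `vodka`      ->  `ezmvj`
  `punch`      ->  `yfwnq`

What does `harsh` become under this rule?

A repeating key of period 2 is used — shifts +9, +11 over and over.
On harsh: h+9=q, a+11=l, r+9=a, s+11=d, h+9=q.

qladq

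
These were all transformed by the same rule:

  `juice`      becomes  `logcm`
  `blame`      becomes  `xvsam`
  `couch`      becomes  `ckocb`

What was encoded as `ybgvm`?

j(9)→l(11) and u(20)→o(14) fit y≡5x+18 (mod 26); the inverse of 5 mod 26 is 21. Each letter's alphabet position (a=0..z=25) is mapped through 5·x+18 mod 26 — an affine cipher.
Decoding ybgvm: y(24)→21·(24−18)≡22=w; b(1)→21·(1−18)≡7=h; g(6)→21·(6−18)≡8=i; v(21)→21·(21−18)≡11=l; m(12)→21·(12−18)≡4=e (all mod 26).

while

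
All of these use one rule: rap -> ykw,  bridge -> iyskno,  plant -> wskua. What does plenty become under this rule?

The shift depends on letter class: consonant r→y is +7, but vowel a→k is +10. Vowels shift forward by 10 and consonants shift forward by 7.
Applying it to plenty: p(cons)+7=w, l(cons)+7=s, e(vowel)+10=o, n(cons)+7=u, t(cons)+7=a, y(cons)+7=f.

wsouaf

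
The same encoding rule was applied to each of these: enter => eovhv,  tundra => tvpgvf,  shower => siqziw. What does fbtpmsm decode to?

farming

In enter: e→e is +0, n→o is +1, t→v is +2, e→h is +3 — the shift increases by 1 each position. Each letter shifts forward by its position index (0, 1, 2, …) — the shift grows by one for each successive letter.
Decoding fbtpmsm: f−0=f, b−1=a, t−2=r, p−3=m, m−4=i, s−5=n, m−6=g.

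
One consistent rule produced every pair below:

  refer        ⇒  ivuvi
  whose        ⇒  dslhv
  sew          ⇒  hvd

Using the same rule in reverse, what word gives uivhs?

fresh

Letters are reflected about the middle of the alphabet (position → 25−position): Atbash.
Reversing it on uivhs: u↔f, i↔r, v↔e, h↔s, s↔h.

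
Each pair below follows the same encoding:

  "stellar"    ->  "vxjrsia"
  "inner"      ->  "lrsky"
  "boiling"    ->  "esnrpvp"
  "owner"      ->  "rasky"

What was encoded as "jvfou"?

In stellar: s→v is +3, t→x is +4, e→j is +5, l→r is +6 — the shift increases by 1 each position. The shift increases by 1 at each position, starting from +3: 3, 4, 5, ….
Undoing it on jvfou: j−3=g, v−4=r, f−5=a, o−6=i, u−7=n.

grain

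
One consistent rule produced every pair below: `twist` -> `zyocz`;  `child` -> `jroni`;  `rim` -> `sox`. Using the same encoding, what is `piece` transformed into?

The output letters match the input read backwards, each shifted +6: twist reversed is tsiwt. The word is reversed, then every letter is shifted forward by 6.
For piece: reverse → eceip; then shift: e+6=k, c+6=i, e+6=k, i+6=o, p+6=v.

kikov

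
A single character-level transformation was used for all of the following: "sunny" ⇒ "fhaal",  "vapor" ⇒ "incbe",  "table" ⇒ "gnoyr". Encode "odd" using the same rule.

Compare letters: s→f is +13, u→h is +13, n→a is +13 — a constant shift. Every letter moves 13 places later in the alphabet, wrapping around z→a.
Applying it to odd: o+13=b, d+13=q, d+13=q.

bqq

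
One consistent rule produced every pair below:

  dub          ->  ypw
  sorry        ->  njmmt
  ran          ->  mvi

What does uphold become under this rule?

pkcjgy

Compare letters: d→y is +21, u→p is +21, b→w is +21 — a constant shift. It's a constant shift of +21 (ROT21).
For uphold: u+21=p, p+21=k, h+21=c, o+21=j, l+21=g, d+21=y.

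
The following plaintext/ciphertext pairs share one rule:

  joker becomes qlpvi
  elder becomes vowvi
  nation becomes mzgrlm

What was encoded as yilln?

Each pair mirrors across the alphabet (j↔q, o↔l, k↔p): positions sum to 25. Letters are reflected about the middle of the alphabet (position → 25−position): Atbash.
Decoding yilln: y↔b, i↔r, l↔o, l↔o, n↔m.

broom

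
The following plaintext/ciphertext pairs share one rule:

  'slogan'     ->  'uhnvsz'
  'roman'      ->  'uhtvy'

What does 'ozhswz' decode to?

splash

The output letters match the input read backwards, each shifted +7: slogan reversed is nagols. Read the word backwards and shift each letter +7.
Undoing it on ozhswz: shift back: o−7=h, z−7=s, h−7=a, s−7=l, w−7=p, z−7=s → hsalps; then reverse → splash.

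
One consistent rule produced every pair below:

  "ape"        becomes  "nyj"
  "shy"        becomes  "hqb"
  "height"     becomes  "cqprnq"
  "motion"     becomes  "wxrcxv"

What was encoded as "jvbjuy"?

plasma

The word is reversed, then every letter is shifted forward by 9.
Reversing it on jvbjuy: shift back: j−9=a, v−9=m, b−9=s, j−9=a, u−9=l, y−9=p → amsalp; then reverse → plasma.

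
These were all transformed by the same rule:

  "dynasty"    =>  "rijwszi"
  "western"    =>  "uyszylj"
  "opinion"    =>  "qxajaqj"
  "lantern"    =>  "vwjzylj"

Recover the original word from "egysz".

This is an affine cipher: with a=0,…,z=25, each position x becomes (7x+22) mod 26.
Decoding egysz: e(4)→15·(4−22)≡16=q; g(6)→15·(6−22)≡20=u; y(24)→15·(24−22)≡4=e; s(18)→15·(18−22)≡18=s; z(25)→15·(25−22)≡19=t (all mod 26).

quest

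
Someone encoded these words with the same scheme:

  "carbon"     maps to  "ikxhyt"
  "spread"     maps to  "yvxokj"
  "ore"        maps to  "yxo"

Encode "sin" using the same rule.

yst

The shift depends on letter class: consonant c→i is +6, but vowel a→k is +10. The rule splits by letter class: vowels +10, consonants +6.
For sin: s(cons)+6=y, i(vowel)+10=s, n(cons)+6=t.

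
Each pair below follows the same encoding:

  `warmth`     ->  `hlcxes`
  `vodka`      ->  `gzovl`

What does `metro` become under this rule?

xpecz

Every letter moves 11 places later in the alphabet, wrapping around z→a.
On metro: m+11=x, e+11=p, t+11=e, r+11=c, o+11=z.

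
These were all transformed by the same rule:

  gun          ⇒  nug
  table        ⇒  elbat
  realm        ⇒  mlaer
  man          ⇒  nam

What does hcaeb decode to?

beach

The word is simply reversed.
Reversing it on hcaeb: then reverse → beach.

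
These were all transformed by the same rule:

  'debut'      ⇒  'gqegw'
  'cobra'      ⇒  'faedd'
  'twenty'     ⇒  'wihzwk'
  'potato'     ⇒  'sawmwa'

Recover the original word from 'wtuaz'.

throw

Shifts by position in debut: pos 0: d→g (+3), pos 1: e→q (+12), pos 2: b→e (+3), pos 3: u→g (+12) — repeating every 2. It's a Vigenère-style cipher with numeric key [3,12]: position i shifts by key[i mod 2].
Decoding wtuaz: w−3=t, t−12=h, u−3=r, a−12=o, z−3=w.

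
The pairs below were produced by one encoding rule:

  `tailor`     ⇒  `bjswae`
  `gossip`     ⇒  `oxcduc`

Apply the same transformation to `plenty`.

xuoyfl

Letter i (0-indexed) is shifted by i+8, so successive shifts are 8, 9, 10, ….
On plenty: p+8=x, l+9=u, e+10=o, n+11=y, t+12=f, y+13=l.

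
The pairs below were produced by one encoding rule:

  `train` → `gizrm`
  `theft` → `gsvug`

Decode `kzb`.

pay

This is the alphabet-reversal cipher (Atbash): a becomes z, b becomes y, etc.
Decoding kzb: k↔p, z↔a, b↔y.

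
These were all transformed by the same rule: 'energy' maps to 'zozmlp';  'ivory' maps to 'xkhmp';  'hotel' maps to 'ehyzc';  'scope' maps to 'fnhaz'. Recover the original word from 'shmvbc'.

formal

This is an affine cipher: with a=0,…,z=25, each position x becomes (19x+1) mod 26.
Decoding shmvbc: s(18)→11·(18−1)≡5=f; h(7)→11·(7−1)≡14=o; m(12)→11·(12−1)≡17=r; v(21)→11·(21−1)≡12=m; b(1)→11·(1−1)≡0=a; c(2)→11·(2−1)≡11=l (all mod 26).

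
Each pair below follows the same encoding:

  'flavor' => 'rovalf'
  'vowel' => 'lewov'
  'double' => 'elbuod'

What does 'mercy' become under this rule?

ycrem

The output letters match the input read backwards: flavor reversed is rovalf. It's just the letters in reverse order.
On mercy: reverse → ycrem.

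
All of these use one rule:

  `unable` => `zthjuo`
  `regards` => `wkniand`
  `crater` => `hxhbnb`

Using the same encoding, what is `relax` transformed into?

wksig

In unable: u→z is +5, n→t is +6, a→h is +7, b→j is +8 — the shift increases by 1 each position. Letter i (0-indexed) is shifted by i+5, so successive shifts are 5, 6, 7, ….
On relax: r+5=w, e+6=k, l+7=s, a+8=i, x+9=g.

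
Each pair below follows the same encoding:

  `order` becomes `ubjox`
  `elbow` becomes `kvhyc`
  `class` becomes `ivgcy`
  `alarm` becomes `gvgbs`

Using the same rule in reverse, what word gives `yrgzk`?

Shifts by position in order: pos 0: o→u (+6), pos 1: r→b (+10), pos 2: d→j (+6), pos 3: e→o (+10) — repeating every 2. It's a Vigenère-style cipher with numeric key [6,10]: position i shifts by key[i mod 2].
Undoing it on yrgzk: y−6=s, r−10=h, g−6=a, z−10=p, k−6=e.

shape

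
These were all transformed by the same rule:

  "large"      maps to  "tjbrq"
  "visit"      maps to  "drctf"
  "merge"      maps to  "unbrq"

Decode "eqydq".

The shift increases by 1 at each position, starting from +8: 8, 9, 10, ….
Decoding eqydq: e−8=w, q−9=h, y−10=o, d−11=s, q−12=e.

whose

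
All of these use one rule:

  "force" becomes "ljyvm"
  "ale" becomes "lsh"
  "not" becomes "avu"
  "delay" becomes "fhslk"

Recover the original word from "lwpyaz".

stripe

The output letters match the input read backwards, each shifted +7: force reversed is ecrof. Two steps: reverse the string, then apply a Caesar shift of +7.
Reversing it on lwpyaz: shift back: l−7=e, w−7=p, p−7=i, y−7=r, a−7=t, z−7=s → epirts; then reverse → stripe.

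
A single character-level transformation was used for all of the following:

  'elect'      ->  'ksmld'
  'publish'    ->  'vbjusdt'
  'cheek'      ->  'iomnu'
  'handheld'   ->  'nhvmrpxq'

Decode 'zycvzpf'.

trumpet

In elect: e→k is +6, l→s is +7, e→m is +8, c→l is +9 — the shift increases by 1 each position. The shift increases by 1 at each position, starting from +6: 6, 7, 8, ….
Reversing it on zycvzpf: z−6=t, y−7=r, c−8=u, v−9=m, z−10=p, p−11=e, f−12=t.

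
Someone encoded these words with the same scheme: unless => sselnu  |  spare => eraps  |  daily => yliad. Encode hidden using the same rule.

neddih

The word is simply reversed.
Applying it to hidden: reverse → neddih.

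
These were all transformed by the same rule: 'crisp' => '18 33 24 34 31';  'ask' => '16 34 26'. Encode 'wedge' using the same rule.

38 20 19 22 20

The number is (letter's place in the alphabet, a=1) + 15.
On wedge: w=23→38, e=5→20, d=4→19, g=7→22, e=5→20.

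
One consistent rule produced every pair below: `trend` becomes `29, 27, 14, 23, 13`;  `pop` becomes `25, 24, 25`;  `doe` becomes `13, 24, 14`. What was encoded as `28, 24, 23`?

son

t is letter #20 and maps to 29: an offset of 9. Each letter is replaced by its alphabet position (a=1..z=26) + 9.
Undoing it on 28, 24, 23: 28→(28−9)÷1=19=s, 24→(24−9)÷1=15=o, 23→(23−9)÷1=14=n.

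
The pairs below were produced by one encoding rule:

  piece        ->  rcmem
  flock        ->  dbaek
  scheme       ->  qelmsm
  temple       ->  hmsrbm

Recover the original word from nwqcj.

p(15)→r(17) and i(8)→c(2) fit y≡17x+22 (mod 26); the inverse of 17 mod 26 is 23. This is an affine cipher: with a=0,…,z=25, each position x becomes (17x+22) mod 26.
Undoing it on nwqcj: n(13)→23·(13−22)≡1=b; w(22)→23·(22−22)≡0=a; q(16)→23·(16−22)≡18=s; c(2)→23·(2−22)≡8=i; j(9)→23·(9−22)≡13=n (all mod 26).

basin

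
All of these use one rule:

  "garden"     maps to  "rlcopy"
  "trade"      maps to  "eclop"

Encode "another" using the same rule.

lyzespc

Compare letters: g→r is +11, a→l is +11, r→c is +11 — a constant shift. This is a Caesar cipher with shift 11.
On another: a+11=l, n+11=y, o+11=z, t+11=e, h+11=s, e+11=p, r+11=c.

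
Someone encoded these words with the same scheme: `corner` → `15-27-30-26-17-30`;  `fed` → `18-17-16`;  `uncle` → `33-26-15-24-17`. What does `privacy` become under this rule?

28-30-21-34-13-15-37

The number is (letter's place in the alphabet, a=1) + 12.
Applying it to privacy: p=16→28, r=18→30, i=9→21, v=22→34, a=1→13, c=3→15, y=25→37.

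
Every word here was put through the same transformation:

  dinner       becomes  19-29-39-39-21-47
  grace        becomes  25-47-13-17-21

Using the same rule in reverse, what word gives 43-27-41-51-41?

Each letter becomes 2×(its alphabet position, a=1..z=26) + 11.
Reversing it on 43-27-41-51-41: 43→(43−11)÷2=16=p, 27→(27−11)÷2=8=h, 41→(41−11)÷2=15=o, 51→(51−11)÷2=20=t, 41→(41−11)÷2=15=o.

photo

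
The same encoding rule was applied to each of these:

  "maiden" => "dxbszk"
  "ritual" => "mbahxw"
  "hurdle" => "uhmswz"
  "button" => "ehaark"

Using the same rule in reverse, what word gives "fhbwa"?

m(12)→d(3) and a(0)→x(23) fit y≡7x+23 (mod 26); the inverse of 7 mod 26 is 15. Treating letters as 0–25, the rule is x ↦ 7x + 23 (mod 26).
Decoding fhbwa: f(5)→15·(5−23)≡16=q; h(7)→15·(7−23)≡20=u; b(1)→15·(1−23)≡8=i; w(22)→15·(22−23)≡11=l; a(0)→15·(0−23)≡19=t (all mod 26).

quilt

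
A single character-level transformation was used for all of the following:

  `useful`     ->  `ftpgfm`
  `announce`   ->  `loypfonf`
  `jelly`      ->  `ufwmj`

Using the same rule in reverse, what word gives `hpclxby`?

workman

It's a Vigenère-style cipher with numeric key [11,1]: position i shifts by key[i mod 2].
Reversing it on hpclxby: h−11=w, p−1=o, c−11=r, l−1=k, x−11=m, b−1=a, y−11=n.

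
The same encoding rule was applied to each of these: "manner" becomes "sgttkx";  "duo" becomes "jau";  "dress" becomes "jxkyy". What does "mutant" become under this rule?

Compare letters: m→s is +6, a→g is +6, n→t is +6 — a constant shift. Every letter moves 6 places later in the alphabet, wrapping around z→a.
Applying it to mutant: m+6=s, u+6=a, t+6=z, a+6=g, n+6=t, t+6=z.

sazgtz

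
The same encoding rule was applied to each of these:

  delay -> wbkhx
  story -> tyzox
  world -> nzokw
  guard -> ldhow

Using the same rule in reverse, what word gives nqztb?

whose

d(3)→w(22) and e(4)→b(1) fit y≡5x+7 (mod 26); the inverse of 5 mod 26 is 21. Treating letters as 0–25, the rule is x ↦ 5x + 7 (mod 26).
Reversing it on nqztb: n(13)→21·(13−7)≡22=w; q(16)→21·(16−7)≡7=h; z(25)→21·(25−7)≡14=o; t(19)→21·(19−7)≡18=s; b(1)→21·(1−7)≡4=e (all mod 26).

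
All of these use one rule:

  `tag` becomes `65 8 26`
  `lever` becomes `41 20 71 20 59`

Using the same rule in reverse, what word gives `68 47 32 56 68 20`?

t(#20)→65 and a(#1)→8: differences scale by 3, so n = 3·pos + 5. Each letter becomes 3×(its alphabet position, a=1..z=26) + 5.
Reversing it on 68 47 32 56 68 20: 68→(68−5)÷3=21=u, 47→(47−5)÷3=14=n, 32→(32−5)÷3=9=i, 56→(56−5)÷3=17=q, 68→(68−5)÷3=21=u, 20→(20−5)÷3=5=e.

unique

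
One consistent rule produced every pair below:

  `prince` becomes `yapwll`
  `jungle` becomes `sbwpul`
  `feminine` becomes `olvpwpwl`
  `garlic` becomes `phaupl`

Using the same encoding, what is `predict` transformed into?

yalmplc

The shift depends on letter class: consonant p→y is +9, but vowel i→p is +7. The rule splits by letter class: vowels +7, consonants +9.
Applying it to predict: p(cons)+9=y, r(cons)+9=a, e(vowel)+7=l, d(cons)+9=m, i(vowel)+7=p, c(cons)+9=l, t(cons)+9=c.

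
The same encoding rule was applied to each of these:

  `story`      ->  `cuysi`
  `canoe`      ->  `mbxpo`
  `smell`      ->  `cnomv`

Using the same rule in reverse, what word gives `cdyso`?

The shifts repeat in a cycle of length 2: positions 0,1,… shift by +10, +1, then the pattern repeats.
Decoding cdyso: c−10=s, d−1=c, y−10=o, s−1=r, o−10=e.

score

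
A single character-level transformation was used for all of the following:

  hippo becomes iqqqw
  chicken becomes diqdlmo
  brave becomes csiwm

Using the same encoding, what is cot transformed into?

dwu

The shift depends on letter class: consonant h→i is +1, but vowel i→q is +8. Vowels shift forward by 8 and consonants shift forward by 1.
On cot: c(cons)+1=d, o(vowel)+8=w, t(cons)+1=u.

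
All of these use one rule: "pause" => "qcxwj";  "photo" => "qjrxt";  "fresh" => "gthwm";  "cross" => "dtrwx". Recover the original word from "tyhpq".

swell

Each letter shifts forward by (position + 1), i.e. 1, 2, 3, … — the shift grows by one for each successive letter.
Undoing it on tyhpq: t−1=s, y−2=w, h−3=e, p−4=l, q−5=l.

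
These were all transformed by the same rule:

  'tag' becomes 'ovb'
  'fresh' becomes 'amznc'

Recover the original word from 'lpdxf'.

quick

Compare letters: t→o is +21, a→v is +21, g→b is +21 — a constant shift. This is a Caesar cipher with shift 21.
Undoing it on lpdxf: l−21=q, p−21=u, d−21=i, x−21=c, f−21=k.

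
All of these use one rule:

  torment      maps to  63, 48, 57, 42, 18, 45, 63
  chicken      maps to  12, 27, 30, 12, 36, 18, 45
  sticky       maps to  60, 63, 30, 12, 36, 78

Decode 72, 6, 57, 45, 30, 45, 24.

t(#20)→63 and o(#15)→48: differences scale by 3, so n = 3·pos + 3. With a=1..z=26, the number is 3·pos + 3.
Reversing it on 72, 6, 57, 45, 30, 45, 24: 72→(72−3)÷3=23=w, 6→(6−3)÷3=1=a, 57→(57−3)÷3=18=r, 45→(45−3)÷3=14=n, 30→(30−3)÷3=9=i, 45→(45−3)÷3=14=n, 24→(24−3)÷3=7=g.

warning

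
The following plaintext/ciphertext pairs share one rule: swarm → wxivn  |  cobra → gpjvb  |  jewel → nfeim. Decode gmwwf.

Shifts by position in swarm: pos 0: s→w (+4), pos 1: w→x (+1), pos 2: a→i (+8), pos 3: r→v (+4), pos 4: m→n (+1) — repeating every 3. It's a Vigenère-style cipher with numeric key [4,1,8]: position i shifts by key[i mod 3].
Undoing it on gmwwf: g−4=c, m−1=l, w−8=o, w−4=s, f−1=e.

close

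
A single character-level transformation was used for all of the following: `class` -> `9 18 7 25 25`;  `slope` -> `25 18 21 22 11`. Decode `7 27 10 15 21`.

audio

c is letter #3 and maps to 9: an offset of 6. Letters become their 1-based position plus 6 (so a→7, b→8, …).
Decoding 7 27 10 15 21: 7→(7−6)÷1=1=a, 27→(27−6)÷1=21=u, 10→(10−6)÷1=4=d, 15→(15−6)÷1=9=i, 21→(21−6)÷1=15=o.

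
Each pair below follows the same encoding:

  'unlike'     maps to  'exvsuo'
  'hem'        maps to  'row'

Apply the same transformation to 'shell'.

crovv

Compare letters: u→e is +10, n→x is +10, l→v is +10 — a constant shift. It's a constant shift of +10 (ROT10).
Applying it to shell: s+10=c, h+10=r, e+10=o, l+10=v, l+10=v.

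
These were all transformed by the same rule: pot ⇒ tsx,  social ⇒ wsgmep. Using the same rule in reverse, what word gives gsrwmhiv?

Compare letters: p→t is +4, o→s is +4, t→x is +4 — a constant shift. Every letter moves 4 places later in the alphabet, wrapping around z→a.
Decoding gsrwmhiv: g−4=c, s−4=o, r−4=n, w−4=s, m−4=i, h−4=d, i−4=e, v−4=r.

consider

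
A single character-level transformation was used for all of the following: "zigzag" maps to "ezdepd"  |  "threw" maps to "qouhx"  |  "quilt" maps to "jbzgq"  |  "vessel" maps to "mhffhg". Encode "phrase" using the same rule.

z(25)→e(4) and i(8)→z(25) fit y≡11x+15 (mod 26); the inverse of 11 mod 26 is 19. This is an affine cipher: with a=0,…,z=25, each position x becomes (11x+15) mod 26.
On phrase: p(15)→11·15+15≡24=y; h(7)→11·7+15≡14=o; r(17)→11·17+15≡20=u; a(0)→11·0+15≡15=p; s(18)→11·18+15≡5=f; e(4)→11·4+15≡7=h (all mod 26).

youpfh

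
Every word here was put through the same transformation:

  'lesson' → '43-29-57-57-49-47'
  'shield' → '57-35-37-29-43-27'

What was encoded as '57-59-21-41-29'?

stake

The formula is n = 2×(alphabet index, a=1) + 19.
Undoing it on 57-59-21-41-29: 57→(57−19)÷2=19=s, 59→(59−19)÷2=20=t, 21→(21−19)÷2=1=a, 41→(41−19)÷2=11=k, 29→(29−19)÷2=5=e.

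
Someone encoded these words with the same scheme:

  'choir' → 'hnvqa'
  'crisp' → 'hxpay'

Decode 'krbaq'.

Each letter shifts forward by (position + 5), i.e. 5, 6, 7, … — the shift grows by one for each successive letter.
Decoding krbaq: k−5=f, r−6=l, b−7=u, a−8=s, q−9=h.

flush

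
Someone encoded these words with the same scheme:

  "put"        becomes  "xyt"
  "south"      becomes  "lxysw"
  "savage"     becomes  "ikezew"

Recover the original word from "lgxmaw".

The output letters match the input read backwards, each shifted +4: put reversed is tup. Two steps: reverse the string, then apply a Caesar shift of +4.
Reversing it on lgxmaw: shift back: l−4=h, g−4=c, x−4=t, m−4=i, a−4=w, w−4=s → hctiws; then reverse → switch.

switch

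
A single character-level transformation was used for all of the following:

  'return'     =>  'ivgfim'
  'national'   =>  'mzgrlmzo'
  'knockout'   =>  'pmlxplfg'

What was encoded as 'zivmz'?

arena

Letters are reflected about the middle of the alphabet (position → 25−position): Atbash.
Decoding zivmz: z↔a, i↔r, v↔e, m↔n, z↔a.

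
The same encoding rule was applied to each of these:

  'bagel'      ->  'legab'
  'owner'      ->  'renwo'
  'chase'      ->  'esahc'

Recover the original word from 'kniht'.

think

The output letters match the input read backwards: bagel reversed is legab. It's just the letters in reverse order.
Reversing it on kniht: then reverse → think.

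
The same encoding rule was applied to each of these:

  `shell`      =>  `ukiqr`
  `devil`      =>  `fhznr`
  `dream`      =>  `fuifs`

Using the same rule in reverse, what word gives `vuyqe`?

truly

In shell: s→u is +2, h→k is +3, e→i is +4, l→q is +5 — the shift increases by 1 each position. The shift increases by 1 at each position, starting from +2: 2, 3, 4, ….
Decoding vuyqe: v−2=t, u−3=r, y−4=u, q−5=l, e−6=y.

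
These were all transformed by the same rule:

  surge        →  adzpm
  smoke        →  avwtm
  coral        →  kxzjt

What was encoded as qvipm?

A repeating key of period 2 is used — shifts +8, +9 over and over.
Decoding qvipm: q−8=i, v−9=m, i−8=a, p−9=g, m−8=e.

image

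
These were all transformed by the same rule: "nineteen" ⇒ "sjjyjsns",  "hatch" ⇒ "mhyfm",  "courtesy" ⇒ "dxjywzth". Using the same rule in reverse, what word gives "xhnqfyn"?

italics

The output letters match the input read backwards, each shifted +5: nineteen reversed is neetenin. Two steps: reverse the string, then apply a Caesar shift of +5.
Undoing it on xhnqfyn: shift back: x−5=s, h−5=c, n−5=i, q−5=l, f−5=a, y−5=t, n−5=i → scilati; then reverse → italics.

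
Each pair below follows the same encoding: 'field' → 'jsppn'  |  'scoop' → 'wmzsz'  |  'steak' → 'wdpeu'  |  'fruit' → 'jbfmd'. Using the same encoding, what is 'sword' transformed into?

Shifts by position in field: pos 0: f→j (+4), pos 1: i→s (+10), pos 2: e→p (+11), pos 3: l→p (+4), pos 4: d→n (+10) — repeating every 3. A repeating key of period 3 is used — shifts +4, +10, +11 over and over.
On sword: s+4=w, w+10=g, o+11=z, r+4=v, d+10=n.

wgzvn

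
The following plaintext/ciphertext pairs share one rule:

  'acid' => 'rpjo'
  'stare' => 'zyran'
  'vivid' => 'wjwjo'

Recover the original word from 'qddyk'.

booth

Each letter's alphabet position (a=0..z=25) is mapped through 25·x+17 mod 26 — an affine cipher.
Reversing it on qddyk: q(16)→25·(16−17)≡1=b; d(3)→25·(3−17)≡14=o; d(3)→25·(3−17)≡14=o; y(24)→25·(24−17)≡19=t; k(10)→25·(10−17)≡7=h (all mod 26).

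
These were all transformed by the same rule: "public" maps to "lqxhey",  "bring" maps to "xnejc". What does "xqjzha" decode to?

Compare letters: p→l is +22, u→q is +22, b→x is +22 — a constant shift. Every letter moves 22 places later in the alphabet, wrapping around z→a.
Undoing it on xqjzha: x−22=b, q−22=u, j−22=n, z−22=d, h−22=l, a−22=e.

bundle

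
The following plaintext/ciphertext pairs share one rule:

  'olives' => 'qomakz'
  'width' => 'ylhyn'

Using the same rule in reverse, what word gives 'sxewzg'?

In olives: o→q is +2, l→o is +3, i→m is +4, v→a is +5 — the shift increases by 1 each position. Each letter shifts forward by (position + 2), i.e. 2, 3, 4, … — the shift grows by one for each successive letter.
Reversing it on sxewzg: s−2=q, x−3=u, e−4=a, w−5=r, z−6=t, g−7=z.

quartz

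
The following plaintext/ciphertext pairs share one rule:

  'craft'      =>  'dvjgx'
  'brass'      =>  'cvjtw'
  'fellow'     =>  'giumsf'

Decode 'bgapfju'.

acrobat

Shifts by position in craft: pos 0: c→d (+1), pos 1: r→v (+4), pos 2: a→j (+9), pos 3: f→g (+1), pos 4: t→x (+4) — repeating every 3. It's a Vigenère-style cipher with numeric key [1,4,9]: position i shifts by key[i mod 3].
Undoing it on bgapfju: b−1=a, g−4=c, a−9=r, p−1=o, f−4=b, j−9=a, u−1=t.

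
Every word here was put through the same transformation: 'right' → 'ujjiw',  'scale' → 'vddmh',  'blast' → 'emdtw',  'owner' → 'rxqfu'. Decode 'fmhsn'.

Shifts by position in right: pos 0: r→u (+3), pos 1: i→j (+1), pos 2: g→j (+3), pos 3: h→i (+1) — repeating every 2. A repeating key of period 2 is used — shifts +3, +1 over and over.
Undoing it on fmhsn: f−3=c, m−1=l, h−3=e, s−1=r, n−3=k.

clerk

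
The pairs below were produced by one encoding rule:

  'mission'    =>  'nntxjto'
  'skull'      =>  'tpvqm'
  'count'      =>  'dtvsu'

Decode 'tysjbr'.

It's a Vigenère-style cipher with numeric key [1,5]: position i shifts by key[i mod 2].
Reversing it on tysjbr: t−1=s, y−5=t, s−1=r, j−5=e, b−1=a, r−5=m.

stream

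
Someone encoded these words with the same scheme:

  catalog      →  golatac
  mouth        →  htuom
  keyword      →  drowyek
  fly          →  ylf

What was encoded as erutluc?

The output letters match the input read backwards: catalog reversed is golatac. The word is simply reversed.
Decoding erutluc: then reverse → culture.

culture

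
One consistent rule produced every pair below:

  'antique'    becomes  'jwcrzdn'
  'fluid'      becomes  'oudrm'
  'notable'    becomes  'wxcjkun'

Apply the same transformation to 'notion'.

wxcrxw

Compare letters: a→j is +9, n→w is +9, t→c is +9 — a constant shift. Every letter moves 9 places later in the alphabet, wrapping around z→a.
On notion: n+9=w, o+9=x, t+9=c, i+9=r, o+9=x, n+9=w.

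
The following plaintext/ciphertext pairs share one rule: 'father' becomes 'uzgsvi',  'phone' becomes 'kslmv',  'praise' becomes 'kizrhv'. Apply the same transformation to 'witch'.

drgxs

Each pair mirrors across the alphabet (f↔u, a↔z, t↔g): positions sum to 25. Letters are reflected about the middle of the alphabet (position → 25−position): Atbash.
For witch: w↔d, i↔r, t↔g, c↔x, h↔s.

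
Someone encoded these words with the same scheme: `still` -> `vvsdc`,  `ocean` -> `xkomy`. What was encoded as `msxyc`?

sonic

The output letters match the input read backwards, each shifted +10: still reversed is llits. Two steps: reverse the string, then apply a Caesar shift of +10.
Undoing it on msxyc: shift back: m−10=c, s−10=i, x−10=n, y−10=o, c−10=s → cinos; then reverse → sonic.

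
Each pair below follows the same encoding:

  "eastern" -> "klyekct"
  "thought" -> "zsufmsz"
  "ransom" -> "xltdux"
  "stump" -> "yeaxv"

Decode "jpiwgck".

declare

A repeating key of period 2 is used — shifts +6, +11 over and over.
Reversing it on jpiwgck: j−6=d, p−11=e, i−6=c, w−11=l, g−6=a, c−11=r, k−6=e.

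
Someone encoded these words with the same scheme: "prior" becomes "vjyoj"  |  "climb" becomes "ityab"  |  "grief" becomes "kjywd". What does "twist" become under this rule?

xsyqx

p(15)→v(21) and r(17)→j(9) fit y≡7x+20 (mod 26); the inverse of 7 mod 26 is 15. Treating letters as 0–25, the rule is x ↦ 7x + 20 (mod 26).
For twist: t(19)→7·19+20≡23=x; w(22)→7·22+20≡18=s; i(8)→7·8+20≡24=y; s(18)→7·18+20≡16=q; t(19)→7·19+20≡23=x (all mod 26).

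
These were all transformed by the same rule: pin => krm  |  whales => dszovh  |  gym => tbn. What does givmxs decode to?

This is the alphabet-reversal cipher (Atbash): a becomes z, b becomes y, etc.
Decoding givmxs: g↔t, i↔r, v↔e, m↔n, x↔c, s↔h.

trench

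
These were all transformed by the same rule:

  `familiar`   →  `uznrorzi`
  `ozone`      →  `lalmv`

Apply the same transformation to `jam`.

qzn

Each pair mirrors across the alphabet (f↔u, a↔z, m↔n): positions sum to 25. Each letter is replaced by its mirror in the alphabet: a↔z, b↔y, c↔x, and so on (the Atbash cipher).
For jam: j↔q, a↔z, m↔n.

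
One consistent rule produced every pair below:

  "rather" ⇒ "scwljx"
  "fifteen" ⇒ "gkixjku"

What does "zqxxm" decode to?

The shift increases by 1 at each position, starting from +1: 1, 2, 3, ….
Decoding zqxxm: z−1=y, q−2=o, x−3=u, x−4=t, m−5=h.

youth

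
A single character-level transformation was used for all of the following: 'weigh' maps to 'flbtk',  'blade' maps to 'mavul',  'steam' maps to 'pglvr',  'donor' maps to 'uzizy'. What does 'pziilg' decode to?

w(22)→f(5) and e(4)→l(11) fit y≡17x+21 (mod 26); the inverse of 17 mod 26 is 23. This is an affine cipher: with a=0,…,z=25, each position x becomes (17x+21) mod 26.
Undoing it on pziilg: p(15)→23·(15−21)≡18=s; z(25)→23·(25−21)≡14=o; i(8)→23·(8−21)≡13=n; i(8)→23·(8−21)≡13=n; l(11)→23·(11−21)≡4=e; g(6)→23·(6−21)≡19=t (all mod 26).

sonnet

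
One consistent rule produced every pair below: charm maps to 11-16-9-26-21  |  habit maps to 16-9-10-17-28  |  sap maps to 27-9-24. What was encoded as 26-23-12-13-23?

rodeo

The number is (letter's place in the alphabet, a=1) + 8.
Reversing it on 26-23-12-13-23: 26→(26−8)÷1=18=r, 23→(23−8)÷1=15=o, 12→(12−8)÷1=4=d, 13→(13−8)÷1=5=e, 23→(23−8)÷1=15=o.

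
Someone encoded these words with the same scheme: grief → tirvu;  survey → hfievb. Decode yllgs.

booth

This is the alphabet-reversal cipher (Atbash): a becomes z, b becomes y, etc.
Reversing it on yllgs: y↔b, l↔o, l↔o, g↔t, s↔h.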